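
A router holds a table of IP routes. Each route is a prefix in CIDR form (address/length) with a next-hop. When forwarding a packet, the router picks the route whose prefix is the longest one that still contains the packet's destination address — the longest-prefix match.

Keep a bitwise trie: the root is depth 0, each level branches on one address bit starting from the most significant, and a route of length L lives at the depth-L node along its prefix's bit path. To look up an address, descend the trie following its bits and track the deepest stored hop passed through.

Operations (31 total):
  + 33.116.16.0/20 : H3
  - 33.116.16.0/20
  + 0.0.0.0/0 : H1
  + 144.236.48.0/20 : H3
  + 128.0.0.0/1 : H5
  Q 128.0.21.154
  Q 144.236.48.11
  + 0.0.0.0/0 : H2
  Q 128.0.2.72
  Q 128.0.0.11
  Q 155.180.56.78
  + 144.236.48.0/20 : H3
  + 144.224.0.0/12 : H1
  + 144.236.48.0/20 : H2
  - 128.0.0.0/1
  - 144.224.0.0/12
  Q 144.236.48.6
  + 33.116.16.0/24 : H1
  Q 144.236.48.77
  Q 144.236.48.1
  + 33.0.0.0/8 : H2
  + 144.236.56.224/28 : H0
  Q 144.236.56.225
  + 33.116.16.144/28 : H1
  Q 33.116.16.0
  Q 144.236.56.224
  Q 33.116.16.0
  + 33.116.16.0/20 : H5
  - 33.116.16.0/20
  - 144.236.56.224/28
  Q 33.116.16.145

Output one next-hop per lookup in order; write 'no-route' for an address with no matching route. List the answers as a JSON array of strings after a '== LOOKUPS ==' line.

Process each operation:
  + 33.116.16.0/20 (H3) depth=20
  del 33.116.16.0/20 (clear depth 20)
  + 0.0.0.0/0 (H1) depth=0
  + 144.236.48.0/20 (H3) depth=20
  + 128.0.0.0/1 (H5) depth=1
  Q 128.0.21.154: descend 100 ; hops seen [H1,H5] ; pick H5
  Q 144.236.48.11: descend 10010000111011000011 ; hops seen [H1,H5,H3] ; pick H3
  + 0.0.0.0/0 (H2) depth=0
  Q 128.0.2.72: descend 100 ; hops seen [H2,H5] ; pick H5
  Q 128.0.0.11: descend 100 ; hops seen [H2,H5] ; pick H5
  Q 155.180.56.78: descend 1001 ; hops seen [H2,H5] ; pick H5
  + 144.236.48.0/20 (H3) depth=20
  + 144.224.0.0/12 (H1) depth=12
  + 144.236.48.0/20 (H2) depth=20
  del 128.0.0.0/1 (clear depth 1)
  del 144.224.0.0/12 (clear depth 12)
  Q 144.236.48.6: descend 10010000111011000011 ; hops seen [H2,H2] ; pick H2
  + 33.116.16.0/24 (H1) depth=24
  Q 144.236.48.77: descend 10010000111011000011 ; hops seen [H2,H2] ; pick H2
  Q 144.236.48.1: descend 10010000111011000011 ; hops seen [H2,H2] ; pick H2
  + 33.0.0.0/8 (H2) depth=8
  + 144.236.56.224/28 (H0) depth=28
  Q 144.236.56.225: descend 1001000011101100001110001110 ; hops seen [H2,H2,H0] ; pick H0
  + 33.116.16.144/28 (H1) depth=28
  Q 33.116.16.0: descend 001000010111010000010000 ; hops seen [H2,H2,H1] ; pick H1
  Q 144.236.56.224: descend 1001000011101100001110001110 ; hops seen [H2,H2,H0] ; pick H0
  Q 33.116.16.0: descend 001000010111010000010000 ; hops seen [H2,H2,H1] ; pick H1
  + 33.116.16.0/20 (H5) depth=20
  del 33.116.16.0/20 (clear depth 20)
  del 144.236.56.224/28 (clear depth 28)
  Q 33.116.16.145: descend 0010000101110100000100001001 ; hops seen [H2,H2,H1,H1] ; pick H1

== LOOKUPS ==
["H5","H3","H5","H5","H5","H2","H2","H2","H0","H1","H0","H1","H1"]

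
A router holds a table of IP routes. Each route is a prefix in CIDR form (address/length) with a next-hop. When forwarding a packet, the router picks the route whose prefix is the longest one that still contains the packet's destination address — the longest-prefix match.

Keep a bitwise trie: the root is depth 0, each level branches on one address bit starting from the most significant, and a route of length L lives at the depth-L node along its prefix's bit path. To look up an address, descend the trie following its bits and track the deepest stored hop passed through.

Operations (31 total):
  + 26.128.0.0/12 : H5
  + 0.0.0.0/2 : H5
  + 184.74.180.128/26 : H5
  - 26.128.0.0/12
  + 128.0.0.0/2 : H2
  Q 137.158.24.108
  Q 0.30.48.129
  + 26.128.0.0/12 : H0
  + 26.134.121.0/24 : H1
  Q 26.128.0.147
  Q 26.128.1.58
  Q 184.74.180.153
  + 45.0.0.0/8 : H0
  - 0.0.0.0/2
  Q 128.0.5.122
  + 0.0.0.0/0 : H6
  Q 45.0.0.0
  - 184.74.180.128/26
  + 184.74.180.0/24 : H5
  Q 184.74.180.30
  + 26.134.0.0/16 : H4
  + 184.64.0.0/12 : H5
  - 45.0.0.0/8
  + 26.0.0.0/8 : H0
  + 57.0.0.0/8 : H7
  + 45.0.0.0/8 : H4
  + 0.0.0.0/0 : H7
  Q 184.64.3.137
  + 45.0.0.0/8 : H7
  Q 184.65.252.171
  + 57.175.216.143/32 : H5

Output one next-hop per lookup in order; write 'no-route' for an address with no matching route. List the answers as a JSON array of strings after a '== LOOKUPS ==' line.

Process each operation:
  + 26.128.0.0/12 (H5) depth=12
  + 0.0.0.0/2 (H5) depth=2
  + 184.74.180.128/26 (H5) depth=26
  del 26.128.0.0/12 (clear depth 12)
  + 128.0.0.0/2 (H2) depth=2
  ? 137.158.24.108  path d0:-→d1:-→d2:H2  best=H2
  ? 0.30.48.129  path d0:-→d1:-→d2:H5→d3:-  best=H5
  + 26.128.0.0/12 (H0) depth=12
  + 26.134.121.0/24 (H1) depth=24
  ? 26.128.0.147  path d0:-→d1:-→d2:H5→d3:-→d4:-→d5:-→d6:-→d7:-→d8:-→d9:-→d10:-→d11:-→d12:H0→d13:-  best=H0
  ? 26.128.1.58  path d0:-→d1:-→d2:H5→d3:-→d4:-→d5:-→d6:-→d7:-→d8:-→d9:-→d10:-→d11:-→d12:H0→d13:-  best=H0
  ? 184.74.180.153  path d0:-→d1:-→d2:H2→d3:-→d4:-→d5:-→d6:-→d7:-→d8:-→d9:-→d10:-→d11:-→d12:-→d13:-→d14:-→d15:-→d16:-→d17:-→d18:-→d19:-→d20:-→d21:-→d22:-→d23:-→d24:-→d25:-→d26:H5  best=H5
  + 45.0.0.0/8 (H0) depth=8
  del 0.0.0.0/2 (clear depth 2)
  ? 128.0.5.122  path d0:-→d1:-→d2:H2  best=H2
  + 0.0.0.0/0 (H6) depth=0
  ? 45.0.0.0  path d0:H6→d1:-→d2:-→d3:-→d4:-→d5:-→d6:-→d7:-→d8:H0  best=H0
  del 184.74.180.128/26 (clear depth 26)
  + 184.74.180.0/24 (H5) depth=24
  ? 184.74.180.30  path d0:H6→d1:-→d2:H2→d3:-→d4:-→d5:-→d6:-→d7:-→d8:-→d9:-→d10:-→d11:-→d12:-→d13:-→d14:-→d15:-→d16:-→d17:-→d18:-→d19:-→d20:-→d21:-→d22:-→d23:-→d24:H5  best=H5
  + 26.134.0.0/16 (H4) depth=16
  + 184.64.0.0/12 (H5) depth=12
  del 45.0.0.0/8 (clear depth 8)
  + 26.0.0.0/8 (H0) depth=8
  + 57.0.0.0/8 (H7) depth=8
  + 45.0.0.0/8 (H4) depth=8
  + 0.0.0.0/0 (H7) depth=0
  ? 184.64.3.137  path d0:H7→d1:-→d2:H2→d3:-→d4:-→d5:-→d6:-→d7:-→d8:-→d9:-→d10:-→d11:-→d12:H5  best=H5
  + 45.0.0.0/8 (H7) depth=8
  ? 184.65.252.171  path d0:H7→d1:-→d2:H2→d3:-→d4:-→d5:-→d6:-→d7:-→d8:-→d9:-→d10:-→d11:-→d12:H5  best=H5
  + 57.175.216.143/32 (H5) depth=32

== LOOKUPS ==
["H2","H5","H0","H0","H5","H2","H0","H5","H5","H5"]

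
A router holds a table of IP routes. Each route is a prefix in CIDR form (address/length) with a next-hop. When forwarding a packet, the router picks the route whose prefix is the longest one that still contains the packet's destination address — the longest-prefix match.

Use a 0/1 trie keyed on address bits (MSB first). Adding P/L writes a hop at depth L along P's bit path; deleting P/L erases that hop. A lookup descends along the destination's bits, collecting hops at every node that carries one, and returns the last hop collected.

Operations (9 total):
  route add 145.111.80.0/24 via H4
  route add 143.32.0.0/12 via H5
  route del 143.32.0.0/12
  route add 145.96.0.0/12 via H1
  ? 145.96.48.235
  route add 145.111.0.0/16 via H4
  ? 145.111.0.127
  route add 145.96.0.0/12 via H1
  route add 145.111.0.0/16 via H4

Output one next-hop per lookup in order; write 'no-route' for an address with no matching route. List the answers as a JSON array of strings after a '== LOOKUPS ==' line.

Trace:
  + 145.111.80.0/24 (H4) depth=24
  + 143.32.0.0/12 (H5) depth=12
  del 143.32.0.0/12 (clear depth 12)
  + 145.96.0.0/12 (H1) depth=12
  Q 145.96.48.235: descend 100100010110 ; hops seen [H1] ; pick H1
  + 145.111.0.0/16 (H4) depth=16
  Q 145.111.0.127: descend 10010001011011110 ; hops seen [H1,H4] ; pick H4
  + 145.96.0.0/12 (H1) depth=12
  + 145.111.0.0/16 (H4) depth=16

== LOOKUPS ==
["H1","H4"]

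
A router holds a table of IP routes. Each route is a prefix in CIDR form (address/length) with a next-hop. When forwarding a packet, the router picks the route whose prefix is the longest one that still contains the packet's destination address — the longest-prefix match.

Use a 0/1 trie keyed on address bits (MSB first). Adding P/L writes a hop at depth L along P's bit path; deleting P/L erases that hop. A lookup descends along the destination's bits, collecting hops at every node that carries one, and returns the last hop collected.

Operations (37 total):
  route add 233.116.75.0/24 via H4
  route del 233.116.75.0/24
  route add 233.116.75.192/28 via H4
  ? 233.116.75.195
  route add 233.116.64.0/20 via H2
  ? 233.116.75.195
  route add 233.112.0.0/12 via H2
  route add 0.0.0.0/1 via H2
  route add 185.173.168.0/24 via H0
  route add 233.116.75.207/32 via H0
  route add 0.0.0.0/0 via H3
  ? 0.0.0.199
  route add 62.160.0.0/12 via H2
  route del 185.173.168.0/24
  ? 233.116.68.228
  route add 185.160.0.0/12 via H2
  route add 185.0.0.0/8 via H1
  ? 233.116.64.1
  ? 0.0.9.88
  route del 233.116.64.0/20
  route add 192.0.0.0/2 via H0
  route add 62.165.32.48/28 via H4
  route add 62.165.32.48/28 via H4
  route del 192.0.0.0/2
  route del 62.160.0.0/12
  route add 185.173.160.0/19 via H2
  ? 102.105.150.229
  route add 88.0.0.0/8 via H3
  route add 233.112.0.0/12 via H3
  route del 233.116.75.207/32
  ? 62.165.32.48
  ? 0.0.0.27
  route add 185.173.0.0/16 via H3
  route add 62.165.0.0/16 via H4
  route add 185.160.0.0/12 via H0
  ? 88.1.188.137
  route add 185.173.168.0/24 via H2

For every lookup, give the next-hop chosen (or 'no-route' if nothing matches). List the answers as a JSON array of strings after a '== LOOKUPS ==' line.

Apply in order:
  + 233.116.75.0/24 (H4) depth=24
  - 233.116.75.0/24 clear@24
  + 233.116.75.192/28 (H4) depth=28
  lookup 233.116.75.195: bits 1110100101110100010010111100 walk d0:-→d1:-→d2:-→d3:-→d4:-→d5:-→d6:-→d7:-→d8:-→d9:-→d10:-→d11:-→d12:-→d13:-→d14:-→d15:-→d16:-→d17:-→d18:-→d19:-→d20:-→d21:-→d22:-→d23:-→d24:-→d25:-→d26:-→d27:-→d28:H4 -> H4
  + 233.116.64.0/20 (H2) depth=20
  lookup 233.116.75.195: bits 1110100101110100010010111100 walk d0:-→d1:-→d2:-→d3:-→d4:-→d5:-→d6:-→d7:-→d8:-→d9:-→d10:-→d11:-→d12:-→d13:-→d14:-→d15:-→d16:-→d17:-→d18:-→d19:-→d20:H2→d21:-→d22:-→d23:-→d24:-→d25:-→d26:-→d27:-→d28:H4 -> H4
  + 233.112.0.0/12 (H2) depth=12
  + 0.0.0.0/1 (H2) depth=1
  + 185.173.168.0/24 (H0) depth=24
  + 233.116.75.207/32 (H0) depth=32
  + 0.0.0.0/0 (H3) depth=0
  lookup 0.0.0.199: bits 0 walk d0:H3→d1:H2 -> H2
  + 62.160.0.0/12 (H2) depth=12
  - 185.173.168.0/24 clear@24
  lookup 233.116.68.228: bits 11101001011101000100 walk d0:H3→d1:-→d2:-→d3:-→d4:-→d5:-→d6:-→d7:-→d8:-→d9:-→d10:-→d11:-→d12:H2→d13:-→d14:-→d15:-→d16:-→d17:-→d18:-→d19:-→d20:H2 -> H2
  + 185.160.0.0/12 (H2) depth=12
  + 185.0.0.0/8 (H1) depth=8
  lookup 233.116.64.1: bits 11101001011101000100 walk d0:H3→d1:-→d2:-→d3:-→d4:-→d5:-→d6:-→d7:-→d8:-→d9:-→d10:-→d11:-→d12:H2→d13:-→d14:-→d15:-→d16:-→d17:-→d18:-→d19:-→d20:H2 -> H2
  lookup 0.0.9.88: bits 00 walk d0:H3→d1:H2→d2:- -> H2
  - 233.116.64.0/20 clear@20
  + 192.0.0.0/2 (H0) depth=2
  + 62.165.32.48/28 (H4) depth=28
  + 62.165.32.48/28 (H4) depth=28
  - 192.0.0.0/2 clear@2
  - 62.160.0.0/12 clear@12
  + 185.173.160.0/19 (H2) depth=19
  lookup 102.105.150.229: bits 0 walk d0:H3→d1:H2 -> H2
  + 88.0.0.0/8 (H3) depth=8
  + 233.112.0.0/12 (H3) depth=12
  - 233.116.75.207/32 clear@32
  lookup 62.165.32.48: bits 0011111010100101001000000011 walk d0:H3→d1:H2→d2:-→d3:-→d4:-→d5:-→d6:-→d7:-→d8:-→d9:-→d10:-→d11:-→d12:-→d13:-→d14:-→d15:-→d16:-→d17:-→d18:-→d19:-→d20:-→d21:-→d22:-→d23:-→d24:-→d25:-→d26:-→d27:-→d28:H4 -> H4
  lookup 0.0.0.27: bits 00 walk d0:H3→d1:H2→d2:- -> H2
  + 185.173.0.0/16 (H3) depth=16
  + 62.165.0.0/16 (H4) depth=16
  + 185.160.0.0/12 (H0) depth=12
  lookup 88.1.188.137: bits 01011000 walk d0:H3→d1:H2→d2:-→d3:-→d4:-→d5:-→d6:-→d7:-→d8:H3 -> H3
  + 185.173.168.0/24 (H2) depth=24

== LOOKUPS ==
["H4","H4","H2","H2","H2","H2","H2","H4","H2","H3"]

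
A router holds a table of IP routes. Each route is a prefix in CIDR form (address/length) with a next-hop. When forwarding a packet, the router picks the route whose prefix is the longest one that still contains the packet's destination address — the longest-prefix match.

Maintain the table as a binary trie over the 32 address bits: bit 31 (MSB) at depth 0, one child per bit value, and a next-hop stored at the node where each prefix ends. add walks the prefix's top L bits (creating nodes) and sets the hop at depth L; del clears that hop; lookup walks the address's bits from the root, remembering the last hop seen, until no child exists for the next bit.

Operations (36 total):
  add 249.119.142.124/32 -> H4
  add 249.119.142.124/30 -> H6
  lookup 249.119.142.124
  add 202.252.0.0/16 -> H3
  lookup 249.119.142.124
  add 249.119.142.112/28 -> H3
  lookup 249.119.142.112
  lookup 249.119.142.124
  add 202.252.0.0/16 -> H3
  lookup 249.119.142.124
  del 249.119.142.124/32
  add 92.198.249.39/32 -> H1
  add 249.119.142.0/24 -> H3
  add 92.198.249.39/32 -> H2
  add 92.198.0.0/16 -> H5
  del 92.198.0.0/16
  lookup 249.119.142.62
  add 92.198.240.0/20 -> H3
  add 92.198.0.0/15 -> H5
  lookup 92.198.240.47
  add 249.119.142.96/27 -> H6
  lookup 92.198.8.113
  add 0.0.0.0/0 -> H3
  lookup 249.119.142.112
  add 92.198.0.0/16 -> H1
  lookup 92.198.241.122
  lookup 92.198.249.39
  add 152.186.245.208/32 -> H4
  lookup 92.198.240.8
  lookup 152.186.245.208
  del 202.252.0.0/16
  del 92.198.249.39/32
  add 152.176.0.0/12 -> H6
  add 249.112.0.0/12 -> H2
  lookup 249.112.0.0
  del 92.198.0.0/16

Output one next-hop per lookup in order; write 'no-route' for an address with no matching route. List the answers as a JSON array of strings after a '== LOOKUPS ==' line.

Apply in order:
  add 249.119.142.124/32 -> H4 at depth 32
  add 249.119.142.124/30 -> H6 at depth 30
  ? 249.119.142.124  path d0:-→d1:-→d2:-→d3:-→d4:-→d5:-→d6:-→d7:-→d8:-→d9:-→d10:-→d11:-→d12:-→d13:-→d14:-→d15:-→d16:-→d17:-→d18:-→d19:-→d20:-→d21:-→d22:-→d23:-→d24:-→d25:-→d26:-→d27:-→d28:-→d29:-→d30:H6→d31:-→d32:H4  best=H4
  add 202.252.0.0/16 -> H3 at depth 16
  ? 249.119.142.124  path d0:-→d1:-→d2:-→d3:-→d4:-→d5:-→d6:-→d7:-→d8:-→d9:-→d10:-→d11:-→d12:-→d13:-→d14:-→d15:-→d16:-→d17:-→d18:-→d19:-→d20:-→d21:-→d22:-→d23:-→d24:-→d25:-→d26:-→d27:-→d28:-→d29:-→d30:H6→d31:-→d32:H4  best=H4
  add 249.119.142.112/28 -> H3 at depth 28
  ? 249.119.142.112  path d0:-→d1:-→d2:-→d3:-→d4:-→d5:-→d6:-→d7:-→d8:-→d9:-→d10:-→d11:-→d12:-→d13:-→d14:-→d15:-→d16:-→d17:-→d18:-→d19:-→d20:-→d21:-→d22:-→d23:-→d24:-→d25:-→d26:-→d27:-→d28:H3  best=H3
  ? 249.119.142.124  path d0:-→d1:-→d2:-→d3:-→d4:-→d5:-→d6:-→d7:-→d8:-→d9:-→d10:-→d11:-→d12:-→d13:-→d14:-→d15:-→d16:-→d17:-→d18:-→d19:-→d20:-→d21:-→d22:-→d23:-→d24:-→d25:-→d26:-→d27:-→d28:H3→d29:-→d30:H6→d31:-→d32:H4  best=H4
  add 202.252.0.0/16 -> H3 at depth 16
  ? 249.119.142.124  path d0:-→d1:-→d2:-→d3:-→d4:-→d5:-→d6:-→d7:-→d8:-→d9:-→d10:-→d11:-→d12:-→d13:-→d14:-→d15:-→d16:-→d17:-→d18:-→d19:-→d20:-→d21:-→d22:-→d23:-→d24:-→d25:-→d26:-→d27:-→d28:H3→d29:-→d30:H6→d31:-→d32:H4  best=H4
  - 249.119.142.124/32 clear@32
  add 92.198.249.39/32 -> H1 at depth 32
  add 249.119.142.0/24 -> H3 at depth 24
  add 92.198.249.39/32 -> H2 at depth 32
  add 92.198.0.0/16 -> H5 at depth 16
  - 92.198.0.0/16 clear@16
  ? 249.119.142.62  path d0:-→d1:-→d2:-→d3:-→d4:-→d5:-→d6:-→d7:-→d8:-→d9:-→d10:-→d11:-→d12:-→d13:-→d14:-→d15:-→d16:-→d17:-→d18:-→d19:-→d20:-→d21:-→d22:-→d23:-→d24:H3→d25:-  best=H3
  add 92.198.240.0/20 -> H3 at depth 20
  add 92.198.0.0/15 -> H5 at depth 15
  ? 92.198.240.47  path d0:-→d1:-→d2:-→d3:-→d4:-→d5:-→d6:-→d7:-→d8:-→d9:-→d10:-→d11:-→d12:-→d13:-→d14:-→d15:H5→d16:-→d17:-→d18:-→d19:-→d20:H3  best=H3
  add 249.119.142.96/27 -> H6 at depth 27
  ? 92.198.8.113  path d0:-→d1:-→d2:-→d3:-→d4:-→d5:-→d6:-→d7:-→d8:-→d9:-→d10:-→d11:-→d12:-→d13:-→d14:-→d15:H5→d16:-  best=H5
  add 0.0.0.0/0 -> H3 at depth 0
  ? 249.119.142.112  path d0:H3→d1:-→d2:-→d3:-→d4:-→d5:-→d6:-→d7:-→d8:-→d9:-→d10:-→d11:-→d12:-→d13:-→d14:-→d15:-→d16:-→d17:-→d18:-→d19:-→d20:-→d21:-→d22:-→d23:-→d24:H3→d25:-→d26:-→d27:H6→d28:H3  best=H3
  add 92.198.0.0/16 -> H1 at depth 16
  ? 92.198.241.122  path d0:H3→d1:-→d2:-→d3:-→d4:-→d5:-→d6:-→d7:-→d8:-→d9:-→d10:-→d11:-→d12:-→d13:-→d14:-→d15:H5→d16:H1→d17:-→d18:-→d19:-→d20:H3  best=H3
  ? 92.198.249.39  path d0:H3→d1:-→d2:-→d3:-→d4:-→d5:-→d6:-→d7:-→d8:-→d9:-→d10:-→d11:-→d12:-→d13:-→d14:-→d15:H5→d16:H1→d17:-→d18:-→d19:-→d20:H3→d21:-→d22:-→d23:-→d24:-→d25:-→d26:-→d27:-→d28:-→d29:-→d30:-→d31:-→d32:H2  best=H2
  add 152.186.245.208/32 -> H4 at depth 32
  ? 92.198.240.8  path d0:H3→d1:-→d2:-→d3:-→d4:-→d5:-→d6:-→d7:-→d8:-→d9:-→d10:-→d11:-→d12:-→d13:-→d14:-→d15:H5→d16:H1→d17:-→d18:-→d19:-→d20:H3  best=H3
  ? 152.186.245.208  path d0:H3→d1:-→d2:-→d3:-→d4:-→d5:-→d6:-→d7:-→d8:-→d9:-→d10:-→d11:-→d12:-→d13:-→d14:-→d15:-→d16:-→d17:-→d18:-→d19:-→d20:-→d21:-→d22:-→d23:-→d24:-→d25:-→d26:-→d27:-→d28:-→d29:-→d30:-→d31:-→d32:H4  best=H4
  - 202.252.0.0/16 clear@16
  - 92.198.249.39/32 clear@32
  add 152.176.0.0/12 -> H6 at depth 12
  add 249.112.0.0/12 -> H2 at depth 12
  ? 249.112.0.0  path d0:H3→d1:-→d2:-→d3:-→d4:-→d5:-→d6:-→d7:-→d8:-→d9:-→d10:-→d11:-→d12:H2→d13:-  best=H2
  - 92.198.0.0/16 clear@16

== LOOKUPS ==
["H4","H4","H3","H4","H4","H3","H3","H5","H3","H3","H2","H3","H4","H2"]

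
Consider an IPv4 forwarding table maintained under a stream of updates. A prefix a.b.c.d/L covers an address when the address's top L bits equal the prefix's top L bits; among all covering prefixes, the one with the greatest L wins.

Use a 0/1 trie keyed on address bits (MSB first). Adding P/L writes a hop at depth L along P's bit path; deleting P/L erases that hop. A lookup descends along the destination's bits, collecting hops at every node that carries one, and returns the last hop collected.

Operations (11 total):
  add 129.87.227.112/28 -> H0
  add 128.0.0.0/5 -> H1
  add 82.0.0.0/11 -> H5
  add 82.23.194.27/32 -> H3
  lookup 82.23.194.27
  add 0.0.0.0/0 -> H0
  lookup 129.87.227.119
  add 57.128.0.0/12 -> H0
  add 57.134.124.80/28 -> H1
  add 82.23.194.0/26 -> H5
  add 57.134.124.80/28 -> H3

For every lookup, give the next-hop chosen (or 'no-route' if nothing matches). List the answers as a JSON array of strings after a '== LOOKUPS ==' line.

Apply in order:
  add 129.87.227.112/28 -> H0 at depth 28
  add 128.0.0.0/5 -> H1 at depth 5
  add 82.0.0.0/11 -> H5 at depth 11
  add 82.23.194.27/32 -> H3 at depth 32
  ? 82.23.194.27  path d0:-→d1:-→d2:-→d3:-→d4:-→d5:-→d6:-→d7:-→d8:-→d9:-→d10:-→d11:H5→d12:-→d13:-→d14:-→d15:-→d16:-→d17:-→d18:-→d19:-→d20:-→d21:-→d22:-→d23:-→d24:-→d25:-→d26:-→d27:-→d28:-→d29:-→d30:-→d31:-→d32:H3  best=H3
  add 0.0.0.0/0 -> H0 at depth 0
  ? 129.87.227.119  path d0:H0→d1:-→d2:-→d3:-→d4:-→d5:H1→d6:-→d7:-→d8:-→d9:-→d10:-→d11:-→d12:-→d13:-→d14:-→d15:-→d16:-→d17:-→d18:-→d19:-→d20:-→d21:-→d22:-→d23:-→d24:-→d25:-→d26:-→d27:-→d28:H0  best=H0
  add 57.128.0.0/12 -> H0 at depth 12
  add 57.134.124.80/28 -> H1 at depth 28
  add 82.23.194.0/26 -> H5 at depth 26
  add 57.134.124.80/28 -> H3 at depth 28

== LOOKUPS ==
["H3","H0"]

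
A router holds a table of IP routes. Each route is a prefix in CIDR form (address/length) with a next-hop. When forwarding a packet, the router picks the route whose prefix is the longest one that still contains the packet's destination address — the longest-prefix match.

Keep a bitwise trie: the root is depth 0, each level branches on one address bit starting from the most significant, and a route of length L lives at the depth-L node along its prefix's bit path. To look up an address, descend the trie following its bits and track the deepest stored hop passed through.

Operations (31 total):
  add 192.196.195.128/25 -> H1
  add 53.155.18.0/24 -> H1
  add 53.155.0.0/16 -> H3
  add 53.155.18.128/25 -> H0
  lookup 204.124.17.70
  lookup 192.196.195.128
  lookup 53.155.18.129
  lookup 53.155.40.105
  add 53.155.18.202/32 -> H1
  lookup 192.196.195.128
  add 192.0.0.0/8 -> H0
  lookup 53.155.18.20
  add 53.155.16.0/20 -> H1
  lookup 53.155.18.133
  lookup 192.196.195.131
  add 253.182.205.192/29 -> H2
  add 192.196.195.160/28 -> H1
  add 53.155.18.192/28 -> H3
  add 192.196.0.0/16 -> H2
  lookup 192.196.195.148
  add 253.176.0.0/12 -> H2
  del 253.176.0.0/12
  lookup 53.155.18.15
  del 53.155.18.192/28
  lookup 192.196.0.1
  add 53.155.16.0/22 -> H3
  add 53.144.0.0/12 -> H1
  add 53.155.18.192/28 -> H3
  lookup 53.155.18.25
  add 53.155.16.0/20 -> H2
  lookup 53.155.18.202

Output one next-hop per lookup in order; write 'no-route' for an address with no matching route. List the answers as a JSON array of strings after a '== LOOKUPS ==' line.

Process each operation:
  + 192.196.195.128/25 (H1) depth=25
  + 53.155.18.0/24 (H1) depth=24
  + 53.155.0.0/16 (H3) depth=16
  + 53.155.18.128/25 (H0) depth=25
  ? 204.124.17.70  path d0:-→d1:-→d2:-→d3:-→d4:-  best=no-route
  ? 192.196.195.128  path d0:-→d1:-→d2:-→d3:-→d4:-→d5:-→d6:-→d7:-→d8:-→d9:-→d10:-→d11:-→d12:-→d13:-→d14:-→d15:-→d16:-→d17:-→d18:-→d19:-→d20:-→d21:-→d22:-→d23:-→d24:-→d25:H1  best=H1
  ? 53.155.18.129  path d0:-→d1:-→d2:-→d3:-→d4:-→d5:-→d6:-→d7:-→d8:-→d9:-→d10:-→d11:-→d12:-→d13:-→d14:-→d15:-→d16:H3→d17:-→d18:-→d19:-→d20:-→d21:-→d22:-→d23:-→d24:H1→d25:H0  best=H0
  ? 53.155.40.105  path d0:-→d1:-→d2:-→d3:-→d4:-→d5:-→d6:-→d7:-→d8:-→d9:-→d10:-→d11:-→d12:-→d13:-→d14:-→d15:-→d16:H3→d17:-→d18:-  best=H3
  + 53.155.18.202/32 (H1) depth=32
  ? 192.196.195.128  path d0:-→d1:-→d2:-→d3:-→d4:-→d5:-→d6:-→d7:-→d8:-→d9:-→d10:-→d11:-→d12:-→d13:-→d14:-→d15:-→d16:-→d17:-→d18:-→d19:-→d20:-→d21:-→d22:-→d23:-→d24:-→d25:H1  best=H1
  + 192.0.0.0/8 (H0) depth=8
  ? 53.155.18.20  path d0:-→d1:-→d2:-→d3:-→d4:-→d5:-→d6:-→d7:-→d8:-→d9:-→d10:-→d11:-→d12:-→d13:-→d14:-→d15:-→d16:H3→d17:-→d18:-→d19:-→d20:-→d21:-→d22:-→d23:-→d24:H1  best=H1
  + 53.155.16.0/20 (H1) depth=20
  ? 53.155.18.133  path d0:-→d1:-→d2:-→d3:-→d4:-→d5:-→d6:-→d7:-→d8:-→d9:-→d10:-→d11:-→d12:-→d13:-→d14:-→d15:-→d16:H3→d17:-→d18:-→d19:-→d20:H1→d21:-→d22:-→d23:-→d24:H1→d25:H0  best=H0
  ? 192.196.195.131  path d0:-→d1:-→d2:-→d3:-→d4:-→d5:-→d6:-→d7:-→d8:H0→d9:-→d10:-→d11:-→d12:-→d13:-→d14:-→d15:-→d16:-→d17:-→d18:-→d19:-→d20:-→d21:-→d22:-→d23:-→d24:-→d25:H1  best=H1
  + 253.182.205.192/29 (H2) depth=29
  + 192.196.195.160/28 (H1) depth=28
  + 53.155.18.192/28 (H3) depth=28
  + 192.196.0.0/16 (H2) depth=16
  ? 192.196.195.148  path d0:-→d1:-→d2:-→d3:-→d4:-→d5:-→d6:-→d7:-→d8:H0→d9:-→d10:-→d11:-→d12:-→d13:-→d14:-→d15:-→d16:H2→d17:-→d18:-→d19:-→d20:-→d21:-→d22:-→d23:-→d24:-→d25:H1→d26:-  best=H1
  + 253.176.0.0/12 (H2) depth=12
  - 253.176.0.0/12 clear@12
  ? 53.155.18.15  path d0:-→d1:-→d2:-→d3:-→d4:-→d5:-→d6:-→d7:-→d8:-→d9:-→d10:-→d11:-→d12:-→d13:-→d14:-→d15:-→d16:H3→d17:-→d18:-→d19:-→d20:H1→d21:-→d22:-→d23:-→d24:H1  best=H1
  - 53.155.18.192/28 clear@28
  ? 192.196.0.1  path d0:-→d1:-→d2:-→d3:-→d4:-→d5:-→d6:-→d7:-→d8:H0→d9:-→d10:-→d11:-→d12:-→d13:-→d14:-→d15:-→d16:H2  best=H2
  + 53.155.16.0/22 (H3) depth=22
  + 53.144.0.0/12 (H1) depth=12
  + 53.155.18.192/28 (H3) depth=28
  ? 53.155.18.25  path d0:-→d1:-→d2:-→d3:-→d4:-→d5:-→d6:-→d7:-→d8:-→d9:-→d10:-→d11:-→d12:H1→d13:-→d14:-→d15:-→d16:H3→d17:-→d18:-→d19:-→d20:H1→d21:-→d22:H3→d23:-→d24:H1  best=H1
  + 53.155.16.0/20 (H2) depth=20
  ? 53.155.18.202  path d0:-→d1:-→d2:-→d3:-→d4:-→d5:-→d6:-→d7:-→d8:-→d9:-→d10:-→d11:-→d12:H1→d13:-→d14:-→d15:-→d16:H3→d17:-→d18:-→d19:-→d20:H2→d21:-→d22:H3→d23:-→d24:H1→d25:H0→d26:-→d27:-→d28:H3→d29:-→d30:-→d31:-→d32:H1  best=H1

== LOOKUPS ==
["no-route","H1","H0","H3","H1","H1","H0","H1","H1","H1","H2","H1","H1"]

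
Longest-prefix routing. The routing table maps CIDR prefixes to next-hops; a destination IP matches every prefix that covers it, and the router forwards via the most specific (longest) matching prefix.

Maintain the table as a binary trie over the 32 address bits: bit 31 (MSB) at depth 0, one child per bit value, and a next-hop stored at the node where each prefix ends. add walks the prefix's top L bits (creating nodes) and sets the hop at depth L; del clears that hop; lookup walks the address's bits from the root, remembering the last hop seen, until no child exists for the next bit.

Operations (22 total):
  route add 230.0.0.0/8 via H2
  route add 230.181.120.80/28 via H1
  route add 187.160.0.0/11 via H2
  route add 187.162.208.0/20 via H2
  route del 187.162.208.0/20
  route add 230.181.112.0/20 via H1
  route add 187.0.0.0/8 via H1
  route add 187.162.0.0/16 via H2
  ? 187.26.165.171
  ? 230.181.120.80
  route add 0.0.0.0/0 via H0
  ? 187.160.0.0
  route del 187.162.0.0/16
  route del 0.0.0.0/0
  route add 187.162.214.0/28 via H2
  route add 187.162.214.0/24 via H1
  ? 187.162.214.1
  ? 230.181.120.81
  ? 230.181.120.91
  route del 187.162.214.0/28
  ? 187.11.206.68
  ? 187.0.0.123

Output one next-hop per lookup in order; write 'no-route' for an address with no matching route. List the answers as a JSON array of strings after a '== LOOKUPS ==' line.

Process each operation:
  + 230.0.0.0/8 (H2) depth=8
  + 230.181.120.80/28 (H1) depth=28
  + 187.160.0.0/11 (H2) depth=11
  + 187.162.208.0/20 (H2) depth=20
  - 187.162.208.0/20 clear@20
  + 230.181.112.0/20 (H1) depth=20
  + 187.0.0.0/8 (H1) depth=8
  + 187.162.0.0/16 (H2) depth=16
  ? 187.26.165.171  path d0:-→d1:-→d2:-→d3:-→d4:-→d5:-→d6:-→d7:-→d8:H1  best=H1
  ? 230.181.120.80  path d0:-→d1:-→d2:-→d3:-→d4:-→d5:-→d6:-→d7:-→d8:H2→d9:-→d10:-→d11:-→d12:-→d13:-→d14:-→d15:-→d16:-→d17:-→d18:-→d19:-→d20:H1→d21:-→d22:-→d23:-→d24:-→d25:-→d26:-→d27:-→d28:H1  best=H1
  + 0.0.0.0/0 (H0) depth=0
  ? 187.160.0.0  path d0:H0→d1:-→d2:-→d3:-→d4:-→d5:-→d6:-→d7:-→d8:H1→d9:-→d10:-→d11:H2→d12:-→d13:-→d14:-  best=H2
  - 187.162.0.0/16 clear@16
  - 0.0.0.0/0 clear@0
  + 187.162.214.0/28 (H2) depth=28
  + 187.162.214.0/24 (H1) depth=24
  ? 187.162.214.1  path d0:-→d1:-→d2:-→d3:-→d4:-→d5:-→d6:-→d7:-→d8:H1→d9:-→d10:-→d11:H2→d12:-→d13:-→d14:-→d15:-→d16:-→d17:-→d18:-→d19:-→d20:-→d21:-→d22:-→d23:-→d24:H1→d25:-→d26:-→d27:-→d28:H2  best=H2
  ? 230.181.120.81  path d0:-→d1:-→d2:-→d3:-→d4:-→d5:-→d6:-→d7:-→d8:H2→d9:-→d10:-→d11:-→d12:-→d13:-→d14:-→d15:-→d16:-→d17:-→d18:-→d19:-→d20:H1→d21:-→d22:-→d23:-→d24:-→d25:-→d26:-→d27:-→d28:H1  best=H1
  ? 230.181.120.91  path d0:-→d1:-→d2:-→d3:-→d4:-→d5:-→d6:-→d7:-→d8:H2→d9:-→d10:-→d11:-→d12:-→d13:-→d14:-→d15:-→d16:-→d17:-→d18:-→d19:-→d20:H1→d21:-→d22:-→d23:-→d24:-→d25:-→d26:-→d27:-→d28:H1  best=H1
  - 187.162.214.0/28 clear@28
  ? 187.11.206.68  path d0:-→d1:-→d2:-→d3:-→d4:-→d5:-→d6:-→d7:-→d8:H1  best=H1
  ? 187.0.0.123  path d0:-→d1:-→d2:-→d3:-→d4:-→d5:-→d6:-→d7:-→d8:H1  best=H1

== LOOKUPS ==
["H1","H1","H2","H2","H1","H1","H1","H1"]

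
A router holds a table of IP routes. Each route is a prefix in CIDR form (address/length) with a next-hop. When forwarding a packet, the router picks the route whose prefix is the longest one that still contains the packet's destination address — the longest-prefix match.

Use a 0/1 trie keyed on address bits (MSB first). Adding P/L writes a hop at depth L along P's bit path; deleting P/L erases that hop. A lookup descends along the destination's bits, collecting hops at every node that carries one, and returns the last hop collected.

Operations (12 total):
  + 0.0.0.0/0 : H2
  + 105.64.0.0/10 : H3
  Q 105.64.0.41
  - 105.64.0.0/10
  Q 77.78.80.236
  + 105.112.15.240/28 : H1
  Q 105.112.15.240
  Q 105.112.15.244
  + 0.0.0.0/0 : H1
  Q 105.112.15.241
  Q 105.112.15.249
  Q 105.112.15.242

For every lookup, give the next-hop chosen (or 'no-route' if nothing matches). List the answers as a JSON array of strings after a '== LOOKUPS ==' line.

Process each operation:
  add 0.0.0.0/0 -> H2 at depth 0
  add 105.64.0.0/10 -> H3 at depth 10
  lookup 105.64.0.41: bits 0110100101 walk d0:H2→d1:-→d2:-→d3:-→d4:-→d5:-→d6:-→d7:-→d8:-→d9:-→d10:H3 -> H3
  - 105.64.0.0/10 clear@10
  lookup 77.78.80.236: bits 01 walk d0:H2→d1:-→d2:- -> H2
  add 105.112.15.240/28 -> H1 at depth 28
  lookup 105.112.15.240: bits 0110100101110000000011111111 walk d0:H2→d1:-→d2:-→d3:-→d4:-→d5:-→d6:-→d7:-→d8:-→d9:-→d10:-→d11:-→d12:-→d13:-→d14:-→d15:-→d16:-→d17:-→d18:-→d19:-→d20:-→d21:-→d22:-→d23:-→d24:-→d25:-→d26:-→d27:-→d28:H1 -> H1
  lookup 105.112.15.244: bits 0110100101110000000011111111 walk d0:H2→d1:-→d2:-→d3:-→d4:-→d5:-→d6:-→d7:-→d8:-→d9:-→d10:-→d11:-→d12:-→d13:-→d14:-→d15:-→d16:-→d17:-→d18:-→d19:-→d20:-→d21:-→d22:-→d23:-→d24:-→d25:-→d26:-→d27:-→d28:H1 -> H1
  add 0.0.0.0/0 -> H1 at depth 0
  lookup 105.112.15.241: bits 0110100101110000000011111111 walk d0:H1→d1:-→d2:-→d3:-→d4:-→d5:-→d6:-→d7:-→d8:-→d9:-→d10:-→d11:-→d12:-→d13:-→d14:-→d15:-→d16:-→d17:-→d18:-→d19:-→d20:-→d21:-→d22:-→d23:-→d24:-→d25:-→d26:-→d27:-→d28:H1 -> H1
  lookup 105.112.15.249: bits 0110100101110000000011111111 walk d0:H1→d1:-→d2:-→d3:-→d4:-→d5:-→d6:-→d7:-→d8:-→d9:-→d10:-→d11:-→d12:-→d13:-→d14:-→d15:-→d16:-→d17:-→d18:-→d19:-→d20:-→d21:-→d22:-→d23:-→d24:-→d25:-→d26:-→d27:-→d28:H1 -> H1
  lookup 105.112.15.242: bits 0110100101110000000011111111 walk d0:H1→d1:-→d2:-→d3:-→d4:-→d5:-→d6:-→d7:-→d8:-→d9:-→d10:-→d11:-→d12:-→d13:-→d14:-→d15:-→d16:-→d17:-→d18:-→d19:-→d20:-→d21:-→d22:-→d23:-→d24:-→d25:-→d26:-→d27:-→d28:H1 -> H1

== LOOKUPS ==
["H3","H2","H1","H1","H1","H1","H1"]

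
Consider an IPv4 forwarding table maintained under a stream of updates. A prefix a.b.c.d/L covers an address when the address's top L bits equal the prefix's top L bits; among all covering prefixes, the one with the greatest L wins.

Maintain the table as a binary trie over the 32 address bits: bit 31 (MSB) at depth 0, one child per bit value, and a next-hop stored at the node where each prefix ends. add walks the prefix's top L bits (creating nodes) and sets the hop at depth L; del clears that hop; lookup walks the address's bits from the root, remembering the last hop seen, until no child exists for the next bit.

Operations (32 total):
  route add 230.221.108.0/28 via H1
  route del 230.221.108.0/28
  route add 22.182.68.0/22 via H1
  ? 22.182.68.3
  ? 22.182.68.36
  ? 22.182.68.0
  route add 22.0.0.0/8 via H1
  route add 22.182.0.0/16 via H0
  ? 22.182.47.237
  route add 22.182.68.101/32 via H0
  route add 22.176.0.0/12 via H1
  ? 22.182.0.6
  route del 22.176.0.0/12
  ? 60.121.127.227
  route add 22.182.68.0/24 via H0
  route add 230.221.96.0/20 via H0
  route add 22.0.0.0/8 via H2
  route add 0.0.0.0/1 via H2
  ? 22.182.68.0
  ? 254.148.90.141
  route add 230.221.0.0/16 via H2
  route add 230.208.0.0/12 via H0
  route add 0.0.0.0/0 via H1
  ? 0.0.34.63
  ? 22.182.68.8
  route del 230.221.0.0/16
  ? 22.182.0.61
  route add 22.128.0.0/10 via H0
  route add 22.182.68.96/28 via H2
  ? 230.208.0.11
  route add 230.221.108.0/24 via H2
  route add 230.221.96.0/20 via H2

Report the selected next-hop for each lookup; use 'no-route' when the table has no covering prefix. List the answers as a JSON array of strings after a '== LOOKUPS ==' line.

Apply in order:
  + 230.221.108.0/28 (H1) depth=28
  - 230.221.108.0/28 clear@28
  + 22.182.68.0/22 (H1) depth=22
  ? 22.182.68.3  path d0:-→d1:-→d2:-→d3:-→d4:-→d5:-→d6:-→d7:-→d8:-→d9:-→d10:-→d11:-→d12:-→d13:-→d14:-→d15:-→d16:-→d17:-→d18:-→d19:-→d20:-→d21:-→d22:H1  best=H1
  ? 22.182.68.36  path d0:-→d1:-→d2:-→d3:-→d4:-→d5:-→d6:-→d7:-→d8:-→d9:-→d10:-→d11:-→d12:-→d13:-→d14:-→d15:-→d16:-→d17:-→d18:-→d19:-→d20:-→d21:-→d22:H1  best=H1
  ? 22.182.68.0  path d0:-→d1:-→d2:-→d3:-→d4:-→d5:-→d6:-→d7:-→d8:-→d9:-→d10:-→d11:-→d12:-→d13:-→d14:-→d15:-→d16:-→d17:-→d18:-→d19:-→d20:-→d21:-→d22:H1  best=H1
  + 22.0.0.0/8 (H1) depth=8
  + 22.182.0.0/16 (H0) depth=16
  ? 22.182.47.237  path d0:-→d1:-→d2:-→d3:-→d4:-→d5:-→d6:-→d7:-→d8:H1→d9:-→d10:-→d11:-→d12:-→d13:-→d14:-→d15:-→d16:H0→d17:-  best=H0
  + 22.182.68.101/32 (H0) depth=32
  + 22.176.0.0/12 (H1) depth=12
  ? 22.182.0.6  path d0:-→d1:-→d2:-→d3:-→d4:-→d5:-→d6:-→d7:-→d8:H1→d9:-→d10:-→d11:-→d12:H1→d13:-→d14:-→d15:-→d16:H0→d17:-  best=H0
  - 22.176.0.0/12 clear@12
  ? 60.121.127.227  path d0:-→d1:-→d2:-  best=no-route
  + 22.182.68.0/24 (H0) depth=24
  + 230.221.96.0/20 (H0) depth=20
  + 22.0.0.0/8 (H2) depth=8
  + 0.0.0.0/1 (H2) depth=1
  ? 22.182.68.0  path d0:-→d1:H2→d2:-→d3:-→d4:-→d5:-→d6:-→d7:-→d8:H2→d9:-→d10:-→d11:-→d12:-→d13:-→d14:-→d15:-→d16:H0→d17:-→d18:-→d19:-→d20:-→d21:-→d22:H1→d23:-→d24:H0→d25:-  best=H0
  ? 254.148.90.141  path d0:-→d1:-→d2:-→d3:-  best=no-route
  + 230.221.0.0/16 (H2) depth=16
  + 230.208.0.0/12 (H0) depth=12
  + 0.0.0.0/0 (H1) depth=0
  ? 0.0.34.63  path d0:H1→d1:H2→d2:-→d3:-  best=H2
  ? 22.182.68.8  path d0:H1→d1:H2→d2:-→d3:-→d4:-→d5:-→d6:-→d7:-→d8:H2→d9:-→d10:-→d11:-→d12:-→d13:-→d14:-→d15:-→d16:H0→d17:-→d18:-→d19:-→d20:-→d21:-→d22:H1→d23:-→d24:H0→d25:-  best=H0
  - 230.221.0.0/16 clear@16
  ? 22.182.0.61  path d0:H1→d1:H2→d2:-→d3:-→d4:-→d5:-→d6:-→d7:-→d8:H2→d9:-→d10:-→d11:-→d12:-→d13:-→d14:-→d15:-→d16:H0→d17:-  best=H0
  + 22.128.0.0/10 (H0) depth=10
  + 22.182.68.96/28 (H2) depth=28
  ? 230.208.0.11  path d0:H1→d1:-→d2:-→d3:-→d4:-→d5:-→d6:-→d7:-→d8:-→d9:-→d10:-→d11:-→d12:H0  best=H0
  + 230.221.108.0/24 (H2) depth=24
  + 230.221.96.0/20 (H2) depth=20

== LOOKUPS ==
["H1","H1","H1","H0","H0","no-route","H0","no-route","H2","H0","H0","H0"]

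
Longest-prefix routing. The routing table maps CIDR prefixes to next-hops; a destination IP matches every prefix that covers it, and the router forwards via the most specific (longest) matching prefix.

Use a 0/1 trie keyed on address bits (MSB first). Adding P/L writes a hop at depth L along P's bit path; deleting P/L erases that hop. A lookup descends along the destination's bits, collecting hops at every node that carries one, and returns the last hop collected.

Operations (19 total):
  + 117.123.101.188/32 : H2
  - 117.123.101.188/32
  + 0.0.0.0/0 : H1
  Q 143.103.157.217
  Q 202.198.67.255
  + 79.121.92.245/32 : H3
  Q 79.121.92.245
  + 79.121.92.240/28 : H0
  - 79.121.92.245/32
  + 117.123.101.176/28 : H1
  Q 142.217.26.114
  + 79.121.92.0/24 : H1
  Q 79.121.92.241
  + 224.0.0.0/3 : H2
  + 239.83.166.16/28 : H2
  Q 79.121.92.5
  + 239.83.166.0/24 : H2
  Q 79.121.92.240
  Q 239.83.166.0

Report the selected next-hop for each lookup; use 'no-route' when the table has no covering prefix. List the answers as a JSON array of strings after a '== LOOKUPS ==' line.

Apply in order:
  + 117.123.101.188/32 (H2) depth=32
  - 117.123.101.188/32 clear@32
  + 0.0.0.0/0 (H1) depth=0
  ? 143.103.157.217  path d0:H1  best=H1
  ? 202.198.67.255  path d0:H1  best=H1
  + 79.121.92.245/32 (H3) depth=32
  ? 79.121.92.245  path d0:H1→d1:-→d2:-→d3:-→d4:-→d5:-→d6:-→d7:-→d8:-→d9:-→d10:-→d11:-→d12:-→d13:-→d14:-→d15:-→d16:-→d17:-→d18:-→d19:-→d20:-→d21:-→d22:-→d23:-→d24:-→d25:-→d26:-→d27:-→d28:-→d29:-→d30:-→d31:-→d32:H3  best=H3
  + 79.121.92.240/28 (H0) depth=28
  - 79.121.92.245/32 clear@32
  + 117.123.101.176/28 (H1) depth=28
  ? 142.217.26.114  path d0:H1  best=H1
  + 79.121.92.0/24 (H1) depth=24
  ? 79.121.92.241  path d0:H1→d1:-→d2:-→d3:-→d4:-→d5:-→d6:-→d7:-→d8:-→d9:-→d10:-→d11:-→d12:-→d13:-→d14:-→d15:-→d16:-→d17:-→d18:-→d19:-→d20:-→d21:-→d22:-→d23:-→d24:H1→d25:-→d26:-→d27:-→d28:H0→d29:-  best=H0
  + 224.0.0.0/3 (H2) depth=3
  + 239.83.166.16/28 (H2) depth=28
  ? 79.121.92.5  path d0:H1→d1:-→d2:-→d3:-→d4:-→d5:-→d6:-→d7:-→d8:-→d9:-→d10:-→d11:-→d12:-→d13:-→d14:-→d15:-→d16:-→d17:-→d18:-→d19:-→d20:-→d21:-→d22:-→d23:-→d24:H1  best=H1
  + 239.83.166.0/24 (H2) depth=24
  ? 79.121.92.240  path d0:H1→d1:-→d2:-→d3:-→d4:-→d5:-→d6:-→d7:-→d8:-→d9:-→d10:-→d11:-→d12:-→d13:-→d14:-→d15:-→d16:-→d17:-→d18:-→d19:-→d20:-→d21:-→d22:-→d23:-→d24:H1→d25:-→d26:-→d27:-→d28:H0→d29:-  best=H0
  ? 239.83.166.0  path d0:H1→d1:-→d2:-→d3:H2→d4:-→d5:-→d6:-→d7:-→d8:-→d9:-→d10:-→d11:-→d12:-→d13:-→d14:-→d15:-→d16:-→d17:-→d18:-→d19:-→d20:-→d21:-→d22:-→d23:-→d24:H2→d25:-→d26:-→d27:-  best=H2

== LOOKUPS ==
["H1","H1","H3","H1","H0","H1","H0","H2"]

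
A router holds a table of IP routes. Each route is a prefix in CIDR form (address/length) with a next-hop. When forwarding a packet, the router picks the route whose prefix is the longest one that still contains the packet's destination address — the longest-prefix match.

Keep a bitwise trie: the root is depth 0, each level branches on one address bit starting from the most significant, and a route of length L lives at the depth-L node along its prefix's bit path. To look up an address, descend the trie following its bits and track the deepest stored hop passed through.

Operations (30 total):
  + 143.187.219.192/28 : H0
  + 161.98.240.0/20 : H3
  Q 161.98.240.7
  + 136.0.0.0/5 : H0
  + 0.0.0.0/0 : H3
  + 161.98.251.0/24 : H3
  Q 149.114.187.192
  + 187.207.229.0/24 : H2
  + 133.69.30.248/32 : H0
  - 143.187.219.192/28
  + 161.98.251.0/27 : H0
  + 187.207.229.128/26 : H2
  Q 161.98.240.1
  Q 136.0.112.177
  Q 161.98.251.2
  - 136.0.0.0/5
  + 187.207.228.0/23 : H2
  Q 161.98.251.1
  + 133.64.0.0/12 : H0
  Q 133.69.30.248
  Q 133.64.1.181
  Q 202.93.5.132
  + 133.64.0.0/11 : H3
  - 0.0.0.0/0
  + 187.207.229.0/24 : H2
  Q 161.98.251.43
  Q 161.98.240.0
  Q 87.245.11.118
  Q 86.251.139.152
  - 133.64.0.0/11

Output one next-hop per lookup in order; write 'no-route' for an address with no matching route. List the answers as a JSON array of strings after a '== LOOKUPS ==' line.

Apply in order:
  add 143.187.219.192/28 -> H0 at depth 28
  add 161.98.240.0/20 -> H3 at depth 20
  lookup 161.98.240.7: bits 10100001011000101111 walk d0:-→d1:-→d2:-→d3:-→d4:-→d5:-→d6:-→d7:-→d8:-→d9:-→d10:-→d11:-→d12:-→d13:-→d14:-→d15:-→d16:-→d17:-→d18:-→d19:-→d20:H3 -> H3
  add 136.0.0.0/5 -> H0 at depth 5
  add 0.0.0.0/0 -> H3 at depth 0
  add 161.98.251.0/24 -> H3 at depth 24
  lookup 149.114.187.192: bits 100 walk d0:H3→d1:-→d2:-→d3:- -> H3
  add 187.207.229.0/24 -> H2 at depth 24
  add 133.69.30.248/32 -> H0 at depth 32
  - 143.187.219.192/28 clear@28
  add 161.98.251.0/27 -> H0 at depth 27
  add 187.207.229.128/26 -> H2 at depth 26
  lookup 161.98.240.1: bits 10100001011000101111 walk d0:H3→d1:-→d2:-→d3:-→d4:-→d5:-→d6:-→d7:-→d8:-→d9:-→d10:-→d11:-→d12:-→d13:-→d14:-→d15:-→d16:-→d17:-→d18:-→d19:-→d20:H3 -> H3
  lookup 136.0.112.177: bits 10001 walk d0:H3→d1:-→d2:-→d3:-→d4:-→d5:H0 -> H0
  lookup 161.98.251.2: bits 101000010110001011111011000 walk d0:H3→d1:-→d2:-→d3:-→d4:-→d5:-→d6:-→d7:-→d8:-→d9:-→d10:-→d11:-→d12:-→d13:-→d14:-→d15:-→d16:-→d17:-→d18:-→d19:-→d20:H3→d21:-→d22:-→d23:-→d24:H3→d25:-→d26:-→d27:H0 -> H0
  - 136.0.0.0/5 clear@5
  add 187.207.228.0/23 -> H2 at depth 23
  lookup 161.98.251.1: bits 101000010110001011111011000 walk d0:H3→d1:-→d2:-→d3:-→d4:-→d5:-→d6:-→d7:-→d8:-→d9:-→d10:-→d11:-→d12:-→d13:-→d14:-→d15:-→d16:-→d17:-→d18:-→d19:-→d20:H3→d21:-→d22:-→d23:-→d24:H3→d25:-→d26:-→d27:H0 -> H0
  add 133.64.0.0/12 -> H0 at depth 12
  lookup 133.69.30.248: bits 10000101010001010001111011111000 walk d0:H3→d1:-→d2:-→d3:-→d4:-→d5:-→d6:-→d7:-→d8:-→d9:-→d10:-→d11:-→d12:H0→d13:-→d14:-→d15:-→d16:-→d17:-→d18:-→d19:-→d20:-→d21:-→d22:-→d23:-→d24:-→d25:-→d26:-→d27:-→d28:-→d29:-→d30:-→d31:-→d32:H0 -> H0
  lookup 133.64.1.181: bits 1000010101000 walk d0:H3→d1:-→d2:-→d3:-→d4:-→d5:-→d6:-→d7:-→d8:-→d9:-→d10:-→d11:-→d12:H0→d13:- -> H0
  lookup 202.93.5.132: bits 1 walk d0:H3→d1:- -> H3
  add 133.64.0.0/11 -> H3 at depth 11
  - 0.0.0.0/0 clear@0
  add 187.207.229.0/24 -> H2 at depth 24
  lookup 161.98.251.43: bits 10100001011000101111101100 walk d0:-→d1:-→d2:-→d3:-→d4:-→d5:-→d6:-→d7:-→d8:-→d9:-→d10:-→d11:-→d12:-→d13:-→d14:-→d15:-→d16:-→d17:-→d18:-→d19:-→d20:H3→d21:-→d22:-→d23:-→d24:H3→d25:-→d26:- -> H3
  lookup 161.98.240.0: bits 10100001011000101111 walk d0:-→d1:-→d2:-→d3:-→d4:-→d5:-→d6:-→d7:-→d8:-→d9:-→d10:-→d11:-→d12:-→d13:-→d14:-→d15:-→d16:-→d17:-→d18:-→d19:-→d20:H3 -> H3
  lookup 87.245.11.118: bits ε walk d0:- -> no-route
  lookup 86.251.139.152: bits ε walk d0:- -> no-route
  - 133.64.0.0/11 clear@11

== LOOKUPS ==
["H3","H3","H3","H0","H0","H0","H0","H0","H3","H3","H3","no-route","no-route"]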